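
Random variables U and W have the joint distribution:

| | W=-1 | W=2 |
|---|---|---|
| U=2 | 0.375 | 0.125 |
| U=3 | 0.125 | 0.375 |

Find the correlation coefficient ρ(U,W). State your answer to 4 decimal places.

E[U] = 2.5,  E[W] = 0.5
E[UW] = 1.625
cov(U,W) = E[UW] − E[U]E[W] = 1.625 − (2.5)(0.5) = 0.375
Var(U) = 0.25,  Var(W) = 2.25
ρ = 0.375 / √(0.25·2.25) ≈ 0.5000

0.5000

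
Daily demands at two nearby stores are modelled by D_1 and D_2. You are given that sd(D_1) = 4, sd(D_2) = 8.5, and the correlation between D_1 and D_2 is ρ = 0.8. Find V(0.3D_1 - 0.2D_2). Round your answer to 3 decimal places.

1.066

V(D_1) = (4)² = 16;  V(D_2) = (8.5)² = 72.25
Cov(D_1,D_2) = ρ·sd(D_1)·sd(D_2) = 0.8·4·8.5 = 27.2
V(0.3D_1 - 0.2D_2) = (0.3)²·V(D_1) + (-0.2)²·V(D_2) + 2·(0.3)·(-0.2)·Cov(D_1,D_2)
= 0.09·16 + 0.04·72.25 + -0.12·27.2 = 1.066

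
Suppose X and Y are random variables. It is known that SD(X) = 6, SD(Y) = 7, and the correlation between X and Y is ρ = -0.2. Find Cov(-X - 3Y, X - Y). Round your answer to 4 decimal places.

V(X) = (6)² = 36;  V(Y) = (7)² = 49
Cov(X,Y) = ρ·SD(X)·SD(Y) = -0.2·6·7 = -8.4
Cov(-X - 3Y, X - Y) = (-1)(1)V(X) + (-3)(-1)V(Y) + [(-1)(-1) + (-3)(1)]Cov(X,Y)
= -1·36 + 3·49 + -2·-8.4 = 127.8

127.8000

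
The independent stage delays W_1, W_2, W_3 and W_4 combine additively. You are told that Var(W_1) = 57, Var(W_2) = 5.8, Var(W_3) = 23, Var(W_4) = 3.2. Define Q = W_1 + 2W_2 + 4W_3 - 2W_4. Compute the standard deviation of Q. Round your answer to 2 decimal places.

21.47

By independence, Var(Q) = (1)²Var(W_1) + (2)²Var(W_2) + (4)²Var(W_3) + (-2)²Var(W_4)
= (1)²·57 + (2)²·5.8 + (4)²·23 + (-2)²·3.2 = 461
σ(Q) = √461 ≈ 21.47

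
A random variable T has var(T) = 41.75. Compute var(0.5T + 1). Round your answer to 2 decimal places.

var(0.5T + 1) = (0.5)²·var(T) = 0.25·41.75 = 10.4375

10.44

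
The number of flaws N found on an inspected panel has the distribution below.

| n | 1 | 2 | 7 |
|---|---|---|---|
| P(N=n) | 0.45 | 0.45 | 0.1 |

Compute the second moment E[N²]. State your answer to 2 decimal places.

7.15

E[N²] = (1)²(0.45) + (2)²(0.45) + (7)²(0.1) = 7.15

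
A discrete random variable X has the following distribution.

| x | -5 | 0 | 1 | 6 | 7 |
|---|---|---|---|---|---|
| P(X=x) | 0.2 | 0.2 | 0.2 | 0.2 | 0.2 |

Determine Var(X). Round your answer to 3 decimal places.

E[X] = (-5)(0.2) + (0)(0.2) + (1)(0.2) + (6)(0.2) + (7)(0.2) = 1.8
E[X²] = (-5)²(0.2) + (0)²(0.2) + (1)²(0.2) + (6)²(0.2) + (7)²(0.2) = 22.2
Var(X) = E[X²] − (E[X])² = 22.2 − (1.8)² = 18.96

18.960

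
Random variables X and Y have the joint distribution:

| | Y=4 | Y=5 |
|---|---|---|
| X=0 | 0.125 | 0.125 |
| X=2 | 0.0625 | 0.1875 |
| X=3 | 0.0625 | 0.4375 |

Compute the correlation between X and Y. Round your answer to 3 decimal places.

0.354

E[X] = 2,  E[Y] = 4.75
E[XY] = 9.6875
cov(X,Y) = E[XY] − E[X]E[Y] = 9.6875 − (2)(4.75) = 0.1875
Var(X) = 1.5,  Var(Y) = 0.1875
ρ = 0.1875 / √(1.5·0.1875) ≈ 0.354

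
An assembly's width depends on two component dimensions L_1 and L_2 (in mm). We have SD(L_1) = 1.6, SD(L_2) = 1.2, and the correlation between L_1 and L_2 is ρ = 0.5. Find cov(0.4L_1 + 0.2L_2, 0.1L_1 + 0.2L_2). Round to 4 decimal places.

0.2560

Var(L_1) = (1.6)² = 2.56;  Var(L_2) = (1.2)² = 1.44
cov(L_1,L_2) = ρ·SD(L_1)·SD(L_2) = 0.5·1.6·1.2 = 0.96
cov(0.4L_1 + 0.2L_2, 0.1L_1 + 0.2L_2) = (0.4)(0.1)Var(L_1) + (0.2)(0.2)Var(L_2) + [(0.4)(0.2) + (0.2)(0.1)]cov(L_1,L_2)
= 0.04·2.56 + 0.04·1.44 + 0.1·0.96 = 0.256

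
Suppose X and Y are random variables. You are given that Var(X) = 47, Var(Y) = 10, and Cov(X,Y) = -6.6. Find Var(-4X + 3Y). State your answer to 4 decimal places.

Var(-4X + 3Y) = (-4)²·Var(X) + (3)²·Var(Y) + 2·(-4)·(3)·Cov(X,Y)
= 16·47 + 9·10 + -24·-6.6 = 1000.4

1000.4000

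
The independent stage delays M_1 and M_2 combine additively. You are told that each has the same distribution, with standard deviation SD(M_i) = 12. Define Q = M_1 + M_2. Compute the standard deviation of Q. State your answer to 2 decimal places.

V(M_i) = (12)² = 144
By independence, V(Q) = (1)²V(M_1) + (1)²V(M_2)
= (1)²·144 + (1)²·144 = 288
SD(Q) = √288 ≈ 16.97

16.97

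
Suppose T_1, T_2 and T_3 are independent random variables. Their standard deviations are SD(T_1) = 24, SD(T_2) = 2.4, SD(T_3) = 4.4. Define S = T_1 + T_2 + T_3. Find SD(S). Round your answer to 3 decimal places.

V(T_1) = 576, V(T_2) = 5.76, V(T_3) = 19.36
By independence, V(S) = (1)²V(T_1) + (1)²V(T_2) + (1)²V(T_3)
= (1)²·576 + (1)²·5.76 + (1)²·19.36 = 601.12
SD(S) = √601.12 ≈ 24.518

24.518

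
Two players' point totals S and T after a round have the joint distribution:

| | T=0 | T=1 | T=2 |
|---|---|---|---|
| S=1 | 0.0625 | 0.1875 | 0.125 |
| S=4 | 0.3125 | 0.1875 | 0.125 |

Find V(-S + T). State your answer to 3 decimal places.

3.375

E[S] = 2.875,  E[T] = 0.875,  E[ST] = 2.1875
V(S) = 10.375 − (2.875)² = 2.109375;  V(T) = 1.375 − (0.875)² = 0.609375
Cov(S,T) = 2.1875 − (2.875)(0.875) = -0.328125
V(-S + T) = (-1)²·2.109375 + (1)²·0.609375 + 2·(-1)·(1)·-0.328125 = 3.375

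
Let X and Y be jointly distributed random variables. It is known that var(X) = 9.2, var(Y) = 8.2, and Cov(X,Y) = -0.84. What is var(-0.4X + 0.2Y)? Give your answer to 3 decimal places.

var(-0.4X + 0.2Y) = (-0.4)²·var(X) + (0.2)²·var(Y) + 2·(-0.4)·(0.2)·Cov(X,Y)
= 0.16·9.2 + 0.04·8.2 + -0.16·-0.84 = 1.9344

1.934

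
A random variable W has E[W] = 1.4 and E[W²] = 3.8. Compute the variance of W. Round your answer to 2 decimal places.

Var(W) = 3.8 − (1.4)² = 1.84

1.84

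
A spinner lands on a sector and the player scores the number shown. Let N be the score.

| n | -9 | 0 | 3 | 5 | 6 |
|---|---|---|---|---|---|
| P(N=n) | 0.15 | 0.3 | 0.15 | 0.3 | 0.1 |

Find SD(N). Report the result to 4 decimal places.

4.8125

E[N] = (-9)(0.15) + (0)(0.3) + (3)(0.15) + (5)(0.3) + (6)(0.1) = 1.2
E[N²] = (-9)²(0.15) + (0)²(0.3) + (3)²(0.15) + (5)²(0.3) + (6)²(0.1) = 24.6
V(N) = E[N²] − (E[N])² = 24.6 − (1.2)² = 23.16
SD(N) = √23.16 ≈ 4.8125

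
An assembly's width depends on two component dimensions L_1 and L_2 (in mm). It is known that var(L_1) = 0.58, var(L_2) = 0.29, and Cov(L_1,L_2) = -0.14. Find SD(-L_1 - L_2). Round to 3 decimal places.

var(-L_1 - L_2) = (-1)²·var(L_1) + (-1)²·var(L_2) + 2·(-1)·(-1)·Cov(L_1,L_2)
= 1·0.58 + 1·0.29 + 2·-0.14 = 0.59
SD(-L_1 - L_2) = √0.59 ≈ 0.768

0.768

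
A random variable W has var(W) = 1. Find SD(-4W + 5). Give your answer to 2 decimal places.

var(-4W + 5) = (-4)²·1 = 16
SD(-4W + 5) = √16 ≈ 4.00

4.00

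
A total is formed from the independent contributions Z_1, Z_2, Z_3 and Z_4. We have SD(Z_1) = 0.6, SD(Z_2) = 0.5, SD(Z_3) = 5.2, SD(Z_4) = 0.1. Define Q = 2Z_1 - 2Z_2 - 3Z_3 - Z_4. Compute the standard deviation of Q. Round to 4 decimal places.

15.6783

V(Z_1) = 0.36, V(Z_2) = 0.25, V(Z_3) = 27.04, V(Z_4) = 0.01
By independence, V(Q) = (2)²V(Z_1) + (-2)²V(Z_2) + (-3)²V(Z_3) + (-1)²V(Z_4)
= (2)²·0.36 + (-2)²·0.25 + (-3)²·27.04 + (-1)²·0.01 = 245.81
SD(Q) = √245.81 ≈ 15.6783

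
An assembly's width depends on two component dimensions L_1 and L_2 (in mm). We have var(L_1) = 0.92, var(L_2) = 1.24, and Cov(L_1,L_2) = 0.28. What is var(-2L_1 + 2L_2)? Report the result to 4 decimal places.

var(-2L_1 + 2L_2) = (-2)²·var(L_1) + (2)²·var(L_2) + 2·(-2)·(2)·Cov(L_1,L_2)
= 4·0.92 + 4·1.24 + -8·0.28 = 6.4

6.4000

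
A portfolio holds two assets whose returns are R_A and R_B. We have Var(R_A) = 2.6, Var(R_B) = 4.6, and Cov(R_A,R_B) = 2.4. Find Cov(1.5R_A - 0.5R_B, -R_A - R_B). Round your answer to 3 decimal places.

-4.000

Cov(1.5R_A - 0.5R_B, -R_A - R_B) = (1.5)(-1)Var(R_A) + (-0.5)(-1)Var(R_B) + [(1.5)(-1) + (-0.5)(-1)]Cov(R_A,R_B)
= -1.5·2.6 + 0.5·4.6 + -1·2.4 = -4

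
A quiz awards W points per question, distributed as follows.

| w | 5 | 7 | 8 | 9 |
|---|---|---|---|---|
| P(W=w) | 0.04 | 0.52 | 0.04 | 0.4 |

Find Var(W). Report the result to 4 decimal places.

E[W] = (5)(0.04) + (7)(0.52) + (8)(0.04) + (9)(0.4) = 7.76
E[W²] = (5)²(0.04) + (7)²(0.52) + (8)²(0.04) + (9)²(0.4) = 61.44
Var(W) = E[W²] − (E[W])² = 61.44 − (7.76)² = 1.2224

1.2224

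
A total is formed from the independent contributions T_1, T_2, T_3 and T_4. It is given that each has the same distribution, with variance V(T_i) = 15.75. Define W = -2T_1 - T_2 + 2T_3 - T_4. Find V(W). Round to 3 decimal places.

By independence, V(W) = (-2)²V(T_1) + (-1)²V(T_2) + (2)²V(T_3) + (-1)²V(T_4)
= (-2)²·15.75 + (-1)²·15.75 + (2)²·15.75 + (-1)²·15.75 = 157.5

157.500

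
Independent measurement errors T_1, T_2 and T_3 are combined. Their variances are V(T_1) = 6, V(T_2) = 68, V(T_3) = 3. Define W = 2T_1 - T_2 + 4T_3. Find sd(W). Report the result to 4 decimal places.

11.8322

By independence, V(W) = (2)²V(T_1) + (-1)²V(T_2) + (4)²V(T_3)
= (2)²·6 + (-1)²·68 + (4)²·3 = 140
sd(W) = √140 ≈ 11.8322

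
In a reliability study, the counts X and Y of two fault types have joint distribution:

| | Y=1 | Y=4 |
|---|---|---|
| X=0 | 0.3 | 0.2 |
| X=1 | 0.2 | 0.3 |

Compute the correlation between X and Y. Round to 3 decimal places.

0.200

E[X] = 0.5,  E[Y] = 2.5
E[XY] = 1.4
cov(X,Y) = E[XY] − E[X]E[Y] = 1.4 − (0.5)(2.5) = 0.15
Var(X) = 0.25,  Var(Y) = 2.25
ρ = 0.15 / √(0.25·2.25) ≈ 0.200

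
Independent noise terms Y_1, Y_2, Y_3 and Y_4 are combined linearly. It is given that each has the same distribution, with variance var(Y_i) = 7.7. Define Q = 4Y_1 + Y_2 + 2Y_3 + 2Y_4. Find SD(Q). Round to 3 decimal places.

By independence, var(Q) = (4)²var(Y_1) + (1)²var(Y_2) + (2)²var(Y_3) + (2)²var(Y_4)
= (4)²·7.7 + (1)²·7.7 + (2)²·7.7 + (2)²·7.7 = 192.5
SD(Q) = √192.5 ≈ 13.874

13.874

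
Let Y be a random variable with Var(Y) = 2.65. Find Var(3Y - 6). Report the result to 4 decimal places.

23.8500

Var(3Y - 6) = (3)²·Var(Y) = 9·2.65 = 23.85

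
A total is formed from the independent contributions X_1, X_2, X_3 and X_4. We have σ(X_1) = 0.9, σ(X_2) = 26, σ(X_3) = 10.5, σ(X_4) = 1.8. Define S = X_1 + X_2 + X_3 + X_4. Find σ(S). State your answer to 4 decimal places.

Var(X_1) = 0.81, Var(X_2) = 676, Var(X_3) = 110.25, Var(X_4) = 3.24
By independence, Var(S) = (1)²Var(X_1) + (1)²Var(X_2) + (1)²Var(X_3) + (1)²Var(X_4)
= (1)²·0.81 + (1)²·676 + (1)²·110.25 + (1)²·3.24 = 790.3
σ(S) = √790.3 ≈ 28.1123

28.1123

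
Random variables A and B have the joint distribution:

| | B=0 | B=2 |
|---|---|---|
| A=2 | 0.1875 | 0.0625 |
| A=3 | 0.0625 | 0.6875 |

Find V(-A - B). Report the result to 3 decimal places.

1.438

E[A] = 2.75,  E[B] = 1.5,  E[AB] = 4.375
V(A) = 7.75 − (2.75)² = 0.1875;  V(B) = 3 − (1.5)² = 0.75
Cov(A,B) = 4.375 − (2.75)(1.5) = 0.25
V(-A - B) = (-1)²·0.1875 + (-1)²·0.75 + 2·(-1)·(-1)·0.25 = 1.4375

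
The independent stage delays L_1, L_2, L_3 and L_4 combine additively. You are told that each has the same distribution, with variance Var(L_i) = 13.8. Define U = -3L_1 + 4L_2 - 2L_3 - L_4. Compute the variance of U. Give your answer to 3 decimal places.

414.000

By independence, Var(U) = (-3)²Var(L_1) + (4)²Var(L_2) + (-2)²Var(L_3) + (-1)²Var(L_4)
= (-3)²·13.8 + (4)²·13.8 + (-2)²·13.8 + (-1)²·13.8 = 414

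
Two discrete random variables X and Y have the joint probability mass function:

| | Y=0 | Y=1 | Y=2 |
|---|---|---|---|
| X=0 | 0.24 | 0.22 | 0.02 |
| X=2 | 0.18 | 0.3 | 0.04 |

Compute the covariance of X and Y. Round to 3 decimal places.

0.094

E[X] = 1.04,  E[Y] = 0.64
E[XY] = 0.76
Cov(X,Y) = E[XY] − E[X]E[Y] = 0.76 − (1.04)(0.64) = 0.0944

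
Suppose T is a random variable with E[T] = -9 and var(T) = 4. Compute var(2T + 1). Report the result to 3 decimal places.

16.000

var(2T + 1) = (2)²·var(T) = 4·4 = 16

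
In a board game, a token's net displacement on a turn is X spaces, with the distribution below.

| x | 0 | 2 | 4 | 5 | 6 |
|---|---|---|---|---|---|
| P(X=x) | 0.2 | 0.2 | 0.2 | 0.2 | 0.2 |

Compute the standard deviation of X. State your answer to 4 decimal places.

2.1541

E[X] = (0)(0.2) + (2)(0.2) + (4)(0.2) + (5)(0.2) + (6)(0.2) = 3.4
E[X²] = (0)²(0.2) + (2)²(0.2) + (4)²(0.2) + (5)²(0.2) + (6)²(0.2) = 16.2
Var(X) = E[X²] − (E[X])² = 16.2 − (3.4)² = 4.64
SD(X) = √4.64 ≈ 2.1541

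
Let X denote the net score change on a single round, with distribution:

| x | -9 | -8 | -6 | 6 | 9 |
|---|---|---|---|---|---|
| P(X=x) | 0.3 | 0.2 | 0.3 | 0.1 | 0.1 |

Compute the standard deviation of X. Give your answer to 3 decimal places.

E[X] = (-9)(0.3) + (-8)(0.2) + (-6)(0.3) + (6)(0.1) + (9)(0.1) = -4.6
E[X²] = (-9)²(0.3) + (-8)²(0.2) + (-6)²(0.3) + (6)²(0.1) + (9)²(0.1) = 59.6
Var(X) = E[X²] − (E[X])² = 59.6 − (-4.6)² = 38.44
sd(X) = √38.44 ≈ 6.200

6.200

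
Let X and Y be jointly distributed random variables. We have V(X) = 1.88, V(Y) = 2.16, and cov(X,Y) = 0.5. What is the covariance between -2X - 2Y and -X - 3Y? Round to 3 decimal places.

20.720

cov(-2X - 2Y, -X - 3Y) = (-2)(-1)V(X) + (-2)(-3)V(Y) + [(-2)(-3) + (-2)(-1)]cov(X,Y)
= 2·1.88 + 6·2.16 + 8·0.5 = 20.72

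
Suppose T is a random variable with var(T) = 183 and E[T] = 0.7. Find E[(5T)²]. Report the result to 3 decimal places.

E[5T] = 5·0.7 = 3.5
var(5T) = (5)²·183 = 4575
E[(5T)²] = var((5T)) + (E[(5T)])² = 4575 + (3.5)² = 4587.25

4587.250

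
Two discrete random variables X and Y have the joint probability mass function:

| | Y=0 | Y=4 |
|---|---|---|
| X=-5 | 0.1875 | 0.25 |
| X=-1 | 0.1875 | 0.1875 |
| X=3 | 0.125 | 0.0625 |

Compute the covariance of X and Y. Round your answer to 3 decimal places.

-1.000

E[X] = -2,  E[Y] = 2
E[XY] = -5
Cov(X,Y) = E[XY] − E[X]E[Y] = -5 − (-2)(2) = -1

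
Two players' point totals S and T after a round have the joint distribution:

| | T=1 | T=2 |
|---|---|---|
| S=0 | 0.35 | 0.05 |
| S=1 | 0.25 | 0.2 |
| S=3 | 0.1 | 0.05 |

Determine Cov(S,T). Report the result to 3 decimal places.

E[S] = 0.9,  E[T] = 1.3
E[ST] = 1.25
Cov(S,T) = E[ST] − E[S]E[T] = 1.25 − (0.9)(1.3) = 0.08

0.080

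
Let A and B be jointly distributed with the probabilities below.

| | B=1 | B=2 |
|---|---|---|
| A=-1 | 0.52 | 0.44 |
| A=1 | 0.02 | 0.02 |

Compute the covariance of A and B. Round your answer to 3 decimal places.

0.003

E[A] = -0.92,  E[B] = 1.46
E[AB] = -1.34
Cov(A,B) = E[AB] − E[A]E[B] = -1.34 − (-0.92)(1.46) = 0.0032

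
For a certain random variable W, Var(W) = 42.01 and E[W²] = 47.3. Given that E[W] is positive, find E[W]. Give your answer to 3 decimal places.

(E[W])² = E[W²] − Var(W) = 47.3 − 42.01 = 5.29
E[W] = √5.29 = 2.3

2.300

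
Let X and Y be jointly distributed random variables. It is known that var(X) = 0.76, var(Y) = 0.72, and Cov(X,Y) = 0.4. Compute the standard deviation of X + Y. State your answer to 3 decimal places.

var(X + Y) = (1)²·var(X) + (1)²·var(Y) + 2·(1)·(1)·Cov(X,Y)
= 1·0.76 + 1·0.72 + 2·0.4 = 2.28
σ(X + Y) = √2.28 ≈ 1.510

1.510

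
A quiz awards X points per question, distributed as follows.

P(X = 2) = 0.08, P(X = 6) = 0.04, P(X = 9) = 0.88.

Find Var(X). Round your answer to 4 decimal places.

3.8176

E[X] = (2)(0.08) + (6)(0.04) + (9)(0.88) = 8.32
E[X²] = (2)²(0.08) + (6)²(0.04) + (9)²(0.88) = 73.04
Var(X) = E[X²] − (E[X])² = 73.04 − (8.32)² = 3.8176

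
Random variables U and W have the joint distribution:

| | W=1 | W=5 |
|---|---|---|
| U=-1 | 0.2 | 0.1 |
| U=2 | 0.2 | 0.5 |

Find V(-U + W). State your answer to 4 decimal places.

3.8100

E[U] = 1.1,  E[W] = 3.4,  E[UW] = 4.7
V(U) = 3.1 − (1.1)² = 1.89;  V(W) = 15.4 − (3.4)² = 3.84
cov(U,W) = 4.7 − (1.1)(3.4) = 0.96
V(-U + W) = (-1)²·1.89 + (1)²·3.84 + 2·(-1)·(1)·0.96 = 3.81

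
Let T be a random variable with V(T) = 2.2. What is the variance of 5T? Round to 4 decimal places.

55.0000

V(5T) = (5)²·V(T) = 25·2.2 = 55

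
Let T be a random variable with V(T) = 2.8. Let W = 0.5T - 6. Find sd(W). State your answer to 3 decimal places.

0.837

V(0.5T - 6) = (0.5)²·2.8 = 0.7
sd(W) = √0.7 ≈ 0.837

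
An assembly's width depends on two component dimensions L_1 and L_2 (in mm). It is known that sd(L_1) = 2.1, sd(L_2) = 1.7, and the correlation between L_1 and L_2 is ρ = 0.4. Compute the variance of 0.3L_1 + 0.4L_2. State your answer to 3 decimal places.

1.202

Var(L_1) = (2.1)² = 4.41;  Var(L_2) = (1.7)² = 2.89
Cov(L_1,L_2) = ρ·sd(L_1)·sd(L_2) = 0.4·2.1·1.7 = 1.428
Var(0.3L_1 + 0.4L_2) = (0.3)²·Var(L_1) + (0.4)²·Var(L_2) + 2·(0.3)·(0.4)·Cov(L_1,L_2)
= 0.09·4.41 + 0.16·2.89 + 0.24·1.428 = 1.20202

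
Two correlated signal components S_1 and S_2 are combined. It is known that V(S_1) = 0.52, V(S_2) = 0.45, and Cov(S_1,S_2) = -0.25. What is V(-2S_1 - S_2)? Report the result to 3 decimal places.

V(-2S_1 - S_2) = (-2)²·V(S_1) + (-1)²·V(S_2) + 2·(-2)·(-1)·Cov(S_1,S_2)
= 4·0.52 + 1·0.45 + 4·-0.25 = 1.53

1.530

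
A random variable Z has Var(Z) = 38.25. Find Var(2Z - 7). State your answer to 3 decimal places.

153.000

Var(2Z - 7) = (2)²·Var(Z) = 4·38.25 = 153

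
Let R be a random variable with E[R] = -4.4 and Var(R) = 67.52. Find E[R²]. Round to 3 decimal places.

86.880

E[R²] = Var(R) + (E[R])² = 67.52 + (-4.4)² = 86.88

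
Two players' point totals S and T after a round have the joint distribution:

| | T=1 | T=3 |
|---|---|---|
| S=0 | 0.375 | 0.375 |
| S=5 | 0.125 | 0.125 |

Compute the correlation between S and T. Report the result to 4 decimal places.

0.0000

E[S] = 1.25,  E[T] = 2
E[ST] = 2.5
Cov(S,T) = E[ST] − E[S]E[T] = 2.5 − (1.25)(2) = 0
Var(S) = 4.6875,  Var(T) = 1
ρ = 0 / √(4.6875·1) ≈ 0.0000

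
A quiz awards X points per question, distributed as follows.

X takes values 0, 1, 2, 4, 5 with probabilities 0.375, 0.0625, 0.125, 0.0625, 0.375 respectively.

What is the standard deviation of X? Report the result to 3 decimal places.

2.235

E[X] = (0)(0.375) + (1)(0.0625) + (2)(0.125) + (4)(0.0625) + (5)(0.375) = 2.4375
E[X²] = (0)²(0.375) + (1)²(0.0625) + (2)²(0.125) + (4)²(0.0625) + (5)²(0.375) = 10.9375
var(X) = E[X²] − (E[X])² = 10.9375 − (2.4375)² = 4.99609375
SD(X) = √4.99609375 ≈ 2.235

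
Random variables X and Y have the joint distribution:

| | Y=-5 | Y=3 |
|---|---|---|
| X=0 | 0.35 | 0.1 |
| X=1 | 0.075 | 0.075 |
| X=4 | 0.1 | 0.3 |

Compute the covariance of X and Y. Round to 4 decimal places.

3.5500

E[X] = 1.75,  E[Y] = -1.2
E[XY] = 1.45
Cov(X,Y) = E[XY] − E[X]E[Y] = 1.45 − (1.75)(-1.2) = 3.55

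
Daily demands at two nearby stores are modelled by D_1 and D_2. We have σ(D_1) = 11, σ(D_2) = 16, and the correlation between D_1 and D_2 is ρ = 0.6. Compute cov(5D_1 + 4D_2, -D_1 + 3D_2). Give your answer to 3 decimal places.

var(D_1) = (11)² = 121;  var(D_2) = (16)² = 256
cov(D_1,D_2) = ρ·σ(D_1)·σ(D_2) = 0.6·11·16 = 105.6
cov(5D_1 + 4D_2, -D_1 + 3D_2) = (5)(-1)var(D_1) + (4)(3)var(D_2) + [(5)(3) + (4)(-1)]cov(D_1,D_2)
= -5·121 + 12·256 + 11·105.6 = 3628.6

3628.600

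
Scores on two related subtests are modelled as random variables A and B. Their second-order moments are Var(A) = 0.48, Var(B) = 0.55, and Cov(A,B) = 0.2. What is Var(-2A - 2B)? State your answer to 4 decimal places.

5.7200

Var(-2A - 2B) = (-2)²·Var(A) + (-2)²·Var(B) + 2·(-2)·(-2)·Cov(A,B)
= 4·0.48 + 4·0.55 + 8·0.2 = 5.72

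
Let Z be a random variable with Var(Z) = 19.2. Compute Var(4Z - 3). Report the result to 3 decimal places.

307.200

Var(4Z - 3) = (4)²·Var(Z) = 16·19.2 = 307.2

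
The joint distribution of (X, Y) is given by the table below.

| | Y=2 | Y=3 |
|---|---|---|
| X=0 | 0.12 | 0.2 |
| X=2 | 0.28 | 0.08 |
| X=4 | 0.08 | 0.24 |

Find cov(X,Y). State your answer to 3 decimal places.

E[X] = 2,  E[Y] = 2.52
E[XY] = 5.12
cov(X,Y) = E[XY] − E[X]E[Y] = 5.12 − (2)(2.52) = 0.08

0.080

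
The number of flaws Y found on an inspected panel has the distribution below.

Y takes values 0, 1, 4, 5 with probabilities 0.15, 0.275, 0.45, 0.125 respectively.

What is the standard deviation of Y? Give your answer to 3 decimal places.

1.819

E[Y] = (0)(0.15) + (1)(0.275) + (4)(0.45) + (5)(0.125) = 2.7
E[Y²] = (0)²(0.15) + (1)²(0.275) + (4)²(0.45) + (5)²(0.125) = 10.6
Var(Y) = E[Y²] − (E[Y])² = 10.6 − (2.7)² = 3.31
σ(Y) = √3.31 ≈ 1.819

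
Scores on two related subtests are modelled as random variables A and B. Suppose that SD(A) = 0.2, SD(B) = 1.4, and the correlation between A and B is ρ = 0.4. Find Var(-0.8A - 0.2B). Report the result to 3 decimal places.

Var(A) = (0.2)² = 0.04;  Var(B) = (1.4)² = 1.96
Cov(A,B) = ρ·SD(A)·SD(B) = 0.4·0.2·1.4 = 0.112
Var(-0.8A - 0.2B) = (-0.8)²·Var(A) + (-0.2)²·Var(B) + 2·(-0.8)·(-0.2)·Cov(A,B)
= 0.64·0.04 + 0.04·1.96 + 0.32·0.112 = 0.13984

0.140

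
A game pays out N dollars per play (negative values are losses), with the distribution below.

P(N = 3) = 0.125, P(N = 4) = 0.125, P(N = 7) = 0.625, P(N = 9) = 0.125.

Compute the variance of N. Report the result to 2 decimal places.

E[N] = (3)(0.125) + (4)(0.125) + (7)(0.625) + (9)(0.125) = 6.375
E[N²] = (3)²(0.125) + (4)²(0.125) + (7)²(0.625) + (9)²(0.125) = 43.875
Var(N) = E[N²] − (E[N])² = 43.875 − (6.375)² = 3.234375

3.23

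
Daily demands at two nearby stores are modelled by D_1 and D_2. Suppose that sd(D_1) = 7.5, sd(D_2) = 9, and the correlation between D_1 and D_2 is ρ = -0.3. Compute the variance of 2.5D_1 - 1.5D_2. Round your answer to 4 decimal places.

Var(D_1) = (7.5)² = 56.25;  Var(D_2) = (9)² = 81
Cov(D_1,D_2) = ρ·sd(D_1)·sd(D_2) = -0.3·7.5·9 = -20.25
Var(2.5D_1 - 1.5D_2) = (2.5)²·Var(D_1) + (-1.5)²·Var(D_2) + 2·(2.5)·(-1.5)·Cov(D_1,D_2)
= 6.25·56.25 + 2.25·81 + -7.5·-20.25 = 685.6875

685.6875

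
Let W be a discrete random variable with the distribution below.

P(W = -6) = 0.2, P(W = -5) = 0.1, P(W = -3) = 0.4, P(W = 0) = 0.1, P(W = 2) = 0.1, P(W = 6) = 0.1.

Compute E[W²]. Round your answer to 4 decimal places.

E[W²] = (-6)²(0.2) + (-5)²(0.1) + (-3)²(0.4) + (0)²(0.1) + (2)²(0.1) + (6)²(0.1) = 17.3

17.3000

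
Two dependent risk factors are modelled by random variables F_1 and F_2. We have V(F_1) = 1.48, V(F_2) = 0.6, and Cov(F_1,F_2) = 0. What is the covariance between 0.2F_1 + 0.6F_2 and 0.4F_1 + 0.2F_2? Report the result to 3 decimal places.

Cov(0.2F_1 + 0.6F_2, 0.4F_1 + 0.2F_2) = (0.2)(0.4)V(F_1) + (0.6)(0.2)V(F_2) + [(0.2)(0.2) + (0.6)(0.4)]Cov(F_1,F_2)
= 0.08·1.48 + 0.12·0.6 + 0.28·0 = 0.1904

0.190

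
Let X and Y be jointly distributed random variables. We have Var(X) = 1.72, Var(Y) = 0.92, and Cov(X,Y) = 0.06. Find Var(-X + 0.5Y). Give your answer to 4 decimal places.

Var(-X + 0.5Y) = (-1)²·Var(X) + (0.5)²·Var(Y) + 2·(-1)·(0.5)·Cov(X,Y)
= 1·1.72 + 0.25·0.92 + -1·0.06 = 1.89

1.8900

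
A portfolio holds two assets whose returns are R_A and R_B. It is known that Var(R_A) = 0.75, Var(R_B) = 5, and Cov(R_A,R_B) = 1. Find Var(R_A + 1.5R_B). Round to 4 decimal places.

Var(R_A + 1.5R_B) = (1)²·Var(R_A) + (1.5)²·Var(R_B) + 2·(1)·(1.5)·Cov(R_A,R_B)
= 1·0.75 + 2.25·5 + 3·1 = 15

15.0000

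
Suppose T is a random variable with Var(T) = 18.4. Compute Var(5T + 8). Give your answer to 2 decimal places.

Var(5T + 8) = (5)²·Var(T) = 25·18.4 = 460

460.00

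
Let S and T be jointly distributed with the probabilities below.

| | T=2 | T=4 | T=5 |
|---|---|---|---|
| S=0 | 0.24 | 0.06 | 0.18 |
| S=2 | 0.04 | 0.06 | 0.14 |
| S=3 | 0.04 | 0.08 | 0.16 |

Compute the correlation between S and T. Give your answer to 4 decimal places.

E[S] = 1.32,  E[T] = 3.84
E[ST] = 5.64
cov(S,T) = E[ST] − E[S]E[T] = 5.64 − (1.32)(3.84) = 0.5712
Var(S) = 1.7376,  Var(T) = 1.7344
ρ = 0.5712 / √(1.7376·1.7344) ≈ 0.3290

0.3290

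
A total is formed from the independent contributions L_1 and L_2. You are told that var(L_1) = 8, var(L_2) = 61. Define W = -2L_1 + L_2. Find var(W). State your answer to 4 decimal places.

93.0000

By independence, var(W) = (-2)²var(L_1) + (1)²var(L_2)
= (-2)²·8 + (1)²·61 = 93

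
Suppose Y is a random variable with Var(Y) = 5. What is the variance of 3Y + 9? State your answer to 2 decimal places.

45.00

Var(3Y + 9) = (3)²·Var(Y) = 9·5 = 45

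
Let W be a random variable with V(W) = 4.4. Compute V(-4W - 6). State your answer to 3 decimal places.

70.400

V(-4W - 6) = (-4)²·V(W) = 16·4.4 = 70.4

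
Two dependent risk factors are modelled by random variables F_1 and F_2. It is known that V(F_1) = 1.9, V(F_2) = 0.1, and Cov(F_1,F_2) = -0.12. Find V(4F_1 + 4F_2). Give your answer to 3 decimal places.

V(4F_1 + 4F_2) = (4)²·V(F_1) + (4)²·V(F_2) + 2·(4)·(4)·Cov(F_1,F_2)
= 16·1.9 + 16·0.1 + 32·-0.12 = 28.16

28.160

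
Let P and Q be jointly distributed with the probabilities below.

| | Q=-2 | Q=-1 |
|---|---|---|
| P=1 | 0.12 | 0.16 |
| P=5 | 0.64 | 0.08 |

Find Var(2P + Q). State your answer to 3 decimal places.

E[P] = 3.88,  E[Q] = -1.76,  E[PQ] = -7.2
Var(P) = 18.28 − (3.88)² = 3.2256;  Var(Q) = 3.28 − (-1.76)² = 0.1824
Cov(P,Q) = -7.2 − (3.88)(-1.76) = -0.3712
Var(2P + Q) = (2)²·3.2256 + (1)²·0.1824 + 2·(2)·(1)·-0.3712 = 11.6

11.600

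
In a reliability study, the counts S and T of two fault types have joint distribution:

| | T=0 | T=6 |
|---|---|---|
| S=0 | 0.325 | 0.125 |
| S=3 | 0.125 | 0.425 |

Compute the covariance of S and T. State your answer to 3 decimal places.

E[S] = 1.65,  E[T] = 3.3
E[ST] = 7.65
cov(S,T) = E[ST] − E[S]E[T] = 7.65 − (1.65)(3.3) = 2.205

2.205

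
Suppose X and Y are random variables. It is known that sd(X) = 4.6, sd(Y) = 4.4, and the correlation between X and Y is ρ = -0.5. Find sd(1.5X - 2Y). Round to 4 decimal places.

var(X) = (4.6)² = 21.16;  var(Y) = (4.4)² = 19.36
cov(X,Y) = ρ·sd(X)·sd(Y) = -0.5·4.6·4.4 = -10.12
var(1.5X - 2Y) = (1.5)²·var(X) + (-2)²·var(Y) + 2·(1.5)·(-2)·cov(X,Y)
= 2.25·21.16 + 4·19.36 + -6·-10.12 = 185.77
sd(1.5X - 2Y) = √185.77 ≈ 13.6297

13.6297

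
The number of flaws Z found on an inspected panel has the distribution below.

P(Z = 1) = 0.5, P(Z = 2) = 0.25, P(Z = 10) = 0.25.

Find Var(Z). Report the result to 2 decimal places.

E[Z] = (1)(0.5) + (2)(0.25) + (10)(0.25) = 3.5
E[Z²] = (1)²(0.5) + (2)²(0.25) + (10)²(0.25) = 26.5
Var(Z) = E[Z²] − (E[Z])² = 26.5 − (3.5)² = 14.25

14.25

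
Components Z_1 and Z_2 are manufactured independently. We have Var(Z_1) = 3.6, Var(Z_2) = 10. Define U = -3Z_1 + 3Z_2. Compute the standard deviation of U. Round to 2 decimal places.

By independence, Var(U) = (-3)²Var(Z_1) + (3)²Var(Z_2)
= (-3)²·3.6 + (3)²·10 = 122.4
SD(U) = √122.4 ≈ 11.06

11.06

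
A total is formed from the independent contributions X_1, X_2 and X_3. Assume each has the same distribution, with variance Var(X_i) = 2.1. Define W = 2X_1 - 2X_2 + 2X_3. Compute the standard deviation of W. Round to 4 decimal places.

5.0200

By independence, Var(W) = (2)²Var(X_1) + (-2)²Var(X_2) + (2)²Var(X_3)
= (2)²·2.1 + (-2)²·2.1 + (2)²·2.1 = 25.2
σ(W) = √25.2 ≈ 5.0200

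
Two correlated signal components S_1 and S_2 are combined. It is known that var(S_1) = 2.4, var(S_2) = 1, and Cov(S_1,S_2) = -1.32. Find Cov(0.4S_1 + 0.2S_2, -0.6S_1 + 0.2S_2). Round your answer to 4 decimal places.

Cov(0.4S_1 + 0.2S_2, -0.6S_1 + 0.2S_2) = (0.4)(-0.6)var(S_1) + (0.2)(0.2)var(S_2) + [(0.4)(0.2) + (0.2)(-0.6)]Cov(S_1,S_2)
= -0.24·2.4 + 0.04·1 + -0.04·-1.32 = -0.4832

-0.4832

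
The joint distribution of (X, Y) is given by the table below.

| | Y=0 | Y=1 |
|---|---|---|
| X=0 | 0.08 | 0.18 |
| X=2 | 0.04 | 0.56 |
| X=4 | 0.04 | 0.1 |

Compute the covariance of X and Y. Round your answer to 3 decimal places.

E[X] = 1.76,  E[Y] = 0.84
E[XY] = 1.52
cov(X,Y) = E[XY] − E[X]E[Y] = 1.52 − (1.76)(0.84) = 0.0416

0.042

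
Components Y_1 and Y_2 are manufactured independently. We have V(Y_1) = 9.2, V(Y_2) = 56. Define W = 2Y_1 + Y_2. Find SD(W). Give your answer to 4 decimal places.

9.6333

By independence, V(W) = (2)²V(Y_1) + (1)²V(Y_2)
= (2)²·9.2 + (1)²·56 = 92.8
SD(W) = √92.8 ≈ 9.6333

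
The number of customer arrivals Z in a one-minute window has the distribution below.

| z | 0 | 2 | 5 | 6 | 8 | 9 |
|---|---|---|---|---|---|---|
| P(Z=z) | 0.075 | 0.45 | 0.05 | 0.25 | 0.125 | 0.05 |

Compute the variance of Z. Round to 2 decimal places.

7.29

E[Z] = (0)(0.075) + (2)(0.45) + (5)(0.05) + (6)(0.25) + (8)(0.125) + (9)(0.05) = 4.1
E[Z²] = (0)²(0.075) + (2)²(0.45) + (5)²(0.05) + (6)²(0.25) + (8)²(0.125) + (9)²(0.05) = 24.1
Var(Z) = E[Z²] − (E[Z])² = 24.1 − (4.1)² = 7.29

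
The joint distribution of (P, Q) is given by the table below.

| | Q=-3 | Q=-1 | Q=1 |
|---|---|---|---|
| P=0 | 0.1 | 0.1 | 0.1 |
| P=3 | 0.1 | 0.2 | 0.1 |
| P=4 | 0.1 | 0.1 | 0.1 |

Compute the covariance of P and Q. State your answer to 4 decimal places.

0.0000

E[P] = 2.4,  E[Q] = -1
E[PQ] = -2.4
Cov(P,Q) = E[PQ] − E[P]E[Q] = -2.4 − (2.4)(-1) = 0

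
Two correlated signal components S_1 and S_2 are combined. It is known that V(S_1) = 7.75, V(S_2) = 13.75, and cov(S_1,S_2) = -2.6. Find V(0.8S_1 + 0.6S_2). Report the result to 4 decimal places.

V(0.8S_1 + 0.6S_2) = (0.8)²·V(S_1) + (0.6)²·V(S_2) + 2·(0.8)·(0.6)·cov(S_1,S_2)
= 0.64·7.75 + 0.36·13.75 + 0.96·-2.6 = 7.414

7.4140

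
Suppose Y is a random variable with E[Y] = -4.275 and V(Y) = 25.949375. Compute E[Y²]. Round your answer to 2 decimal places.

E[Y²] = V(Y) + (E[Y])² = 25.949375 + (-4.275)² = 44.225

44.23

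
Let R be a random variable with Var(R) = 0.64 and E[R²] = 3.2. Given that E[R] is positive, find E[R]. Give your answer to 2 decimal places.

(E[R])² = E[R²] − Var(R) = 3.2 − 0.64 = 2.56
E[R] = √2.56 = 1.6

1.60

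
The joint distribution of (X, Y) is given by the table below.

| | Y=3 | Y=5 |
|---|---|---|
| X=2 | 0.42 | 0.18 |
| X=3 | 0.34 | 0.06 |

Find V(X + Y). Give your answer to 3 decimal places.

E[X] = 2.4,  E[Y] = 3.48,  E[XY] = 8.28
V(X) = 6 − (2.4)² = 0.24;  V(Y) = 12.84 − (3.48)² = 0.7296
Cov(X,Y) = 8.28 − (2.4)(3.48) = -0.072
V(X + Y) = (1)²·0.24 + (1)²·0.7296 + 2·(1)·(1)·-0.072 = 0.8256

0.826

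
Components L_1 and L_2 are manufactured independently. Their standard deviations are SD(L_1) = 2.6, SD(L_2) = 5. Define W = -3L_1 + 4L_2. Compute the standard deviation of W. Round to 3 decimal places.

21.467

var(L_1) = 6.76, var(L_2) = 25
By independence, var(W) = (-3)²var(L_1) + (4)²var(L_2)
= (-3)²·6.76 + (4)²·25 = 460.84
SD(W) = √460.84 ≈ 21.467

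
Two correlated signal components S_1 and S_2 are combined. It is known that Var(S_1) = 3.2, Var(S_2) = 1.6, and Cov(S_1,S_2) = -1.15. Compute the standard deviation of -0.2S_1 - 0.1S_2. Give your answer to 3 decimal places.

Var(-0.2S_1 - 0.1S_2) = (-0.2)²·Var(S_1) + (-0.1)²·Var(S_2) + 2·(-0.2)·(-0.1)·Cov(S_1,S_2)
= 0.04·3.2 + 0.01·1.6 + 0.04·-1.15 = 0.098
SD(-0.2S_1 - 0.1S_2) = √0.098 ≈ 0.313

0.313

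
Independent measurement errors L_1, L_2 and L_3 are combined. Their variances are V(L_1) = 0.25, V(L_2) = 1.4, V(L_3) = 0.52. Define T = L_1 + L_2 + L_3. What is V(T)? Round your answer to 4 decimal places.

2.1700

By independence, V(T) = (1)²V(L_1) + (1)²V(L_2) + (1)²V(L_3)
= (1)²·0.25 + (1)²·1.4 + (1)²·0.52 = 2.17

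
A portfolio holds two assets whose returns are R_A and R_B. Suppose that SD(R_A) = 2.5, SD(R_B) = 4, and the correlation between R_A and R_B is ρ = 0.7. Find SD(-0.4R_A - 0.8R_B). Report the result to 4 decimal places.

3.9648

Var(R_A) = (2.5)² = 6.25;  Var(R_B) = (4)² = 16
Cov(R_A,R_B) = ρ·SD(R_A)·SD(R_B) = 0.7·2.5·4 = 7
Var(-0.4R_A - 0.8R_B) = (-0.4)²·Var(R_A) + (-0.8)²·Var(R_B) + 2·(-0.4)·(-0.8)·Cov(R_A,R_B)
= 0.16·6.25 + 0.64·16 + 0.64·7 = 15.72
SD(-0.4R_A - 0.8R_B) = √15.72 ≈ 3.9648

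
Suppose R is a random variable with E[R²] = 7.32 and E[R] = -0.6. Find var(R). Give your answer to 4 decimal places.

6.9600

var(R) = 7.32 − (-0.6)² = 6.96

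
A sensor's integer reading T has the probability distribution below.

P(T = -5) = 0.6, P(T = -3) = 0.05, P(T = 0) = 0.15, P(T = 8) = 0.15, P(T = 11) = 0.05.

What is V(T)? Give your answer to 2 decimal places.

E[T] = (-5)(0.6) + (-3)(0.05) + (0)(0.15) + (8)(0.15) + (11)(0.05) = -1.4
E[T²] = (-5)²(0.6) + (-3)²(0.05) + (0)²(0.15) + (8)²(0.15) + (11)²(0.05) = 31.1
V(T) = E[T²] − (E[T])² = 31.1 − (-1.4)² = 29.14

29.14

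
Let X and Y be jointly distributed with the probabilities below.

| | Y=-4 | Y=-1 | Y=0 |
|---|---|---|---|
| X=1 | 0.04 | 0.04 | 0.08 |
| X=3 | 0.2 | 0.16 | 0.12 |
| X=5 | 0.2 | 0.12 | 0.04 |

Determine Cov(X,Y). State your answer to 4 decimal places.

-0.6080

E[X] = 3.4,  E[Y] = -2.08
E[XY] = -7.68
Cov(X,Y) = E[XY] − E[X]E[Y] = -7.68 − (3.4)(-2.08) = -0.608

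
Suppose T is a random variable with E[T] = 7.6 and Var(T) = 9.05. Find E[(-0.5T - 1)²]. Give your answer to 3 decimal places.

E[-0.5T - 1] = -0.5·7.6 − 1 = -4.8
Var(-0.5T - 1) = (-0.5)²·9.05 = 2.2625
E[(-0.5T - 1)²] = Var((-0.5T - 1)) + (E[(-0.5T - 1)])² = 2.2625 + (-4.8)² = 25.3025

25.303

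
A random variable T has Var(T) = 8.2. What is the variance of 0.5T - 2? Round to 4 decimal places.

2.0500

Var(0.5T - 2) = (0.5)²·Var(T) = 0.25·8.2 = 2.05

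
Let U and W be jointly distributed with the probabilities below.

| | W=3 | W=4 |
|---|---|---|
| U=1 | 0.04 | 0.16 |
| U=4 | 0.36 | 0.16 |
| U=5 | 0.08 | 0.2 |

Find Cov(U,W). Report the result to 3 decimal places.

-0.114

E[U] = 3.68,  E[W] = 3.52
E[UW] = 12.84
Cov(U,W) = E[UW] − E[U]E[W] = 12.84 − (3.68)(3.52) = -0.1136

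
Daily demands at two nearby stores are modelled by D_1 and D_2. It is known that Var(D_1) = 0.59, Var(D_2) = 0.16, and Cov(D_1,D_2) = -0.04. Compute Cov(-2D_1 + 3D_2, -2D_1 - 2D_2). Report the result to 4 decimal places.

Cov(-2D_1 + 3D_2, -2D_1 - 2D_2) = (-2)(-2)Var(D_1) + (3)(-2)Var(D_2) + [(-2)(-2) + (3)(-2)]Cov(D_1,D_2)
= 4·0.59 + -6·0.16 + -2·-0.04 = 1.48

1.4800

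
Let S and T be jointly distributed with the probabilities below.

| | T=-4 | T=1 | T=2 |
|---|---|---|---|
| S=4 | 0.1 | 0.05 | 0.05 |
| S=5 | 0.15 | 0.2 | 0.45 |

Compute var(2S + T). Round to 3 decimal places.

E[S] = 4.8,  E[T] = 0.25,  E[ST] = 1.5
var(S) = 23.2 − (4.8)² = 0.16;  var(T) = 6.25 − (0.25)² = 6.1875
Cov(S,T) = 1.5 − (4.8)(0.25) = 0.3
var(2S + T) = (2)²·0.16 + (1)²·6.1875 + 2·(2)·(1)·0.3 = 8.0275

8.028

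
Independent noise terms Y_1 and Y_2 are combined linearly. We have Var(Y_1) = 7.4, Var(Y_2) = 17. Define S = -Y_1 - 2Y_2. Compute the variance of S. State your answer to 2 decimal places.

By independence, Var(S) = (-1)²Var(Y_1) + (-2)²Var(Y_2)
= (-1)²·7.4 + (-2)²·17 = 75.4

75.40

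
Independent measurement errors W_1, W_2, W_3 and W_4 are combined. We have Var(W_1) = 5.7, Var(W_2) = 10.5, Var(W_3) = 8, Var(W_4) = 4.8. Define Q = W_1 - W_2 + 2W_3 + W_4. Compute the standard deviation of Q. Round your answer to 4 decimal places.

7.2801

By independence, Var(Q) = (1)²Var(W_1) + (-1)²Var(W_2) + (2)²Var(W_3) + (1)²Var(W_4)
= (1)²·5.7 + (-1)²·10.5 + (2)²·8 + (1)²·4.8 = 53
SD(Q) = √53 ≈ 7.2801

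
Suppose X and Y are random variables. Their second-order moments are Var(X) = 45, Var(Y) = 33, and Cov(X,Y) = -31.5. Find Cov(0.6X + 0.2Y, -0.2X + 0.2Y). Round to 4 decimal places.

-6.6000

Cov(0.6X + 0.2Y, -0.2X + 0.2Y) = (0.6)(-0.2)Var(X) + (0.2)(0.2)Var(Y) + [(0.6)(0.2) + (0.2)(-0.2)]Cov(X,Y)
= -0.12·45 + 0.04·33 + 0.08·-31.5 = -6.6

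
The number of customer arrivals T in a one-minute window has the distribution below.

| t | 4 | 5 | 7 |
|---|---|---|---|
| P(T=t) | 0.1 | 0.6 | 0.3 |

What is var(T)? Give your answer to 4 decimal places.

E[T] = (4)(0.1) + (5)(0.6) + (7)(0.3) = 5.5
E[T²] = (4)²(0.1) + (5)²(0.6) + (7)²(0.3) = 31.3
var(T) = E[T²] − (E[T])² = 31.3 − (5.5)² = 1.05

1.0500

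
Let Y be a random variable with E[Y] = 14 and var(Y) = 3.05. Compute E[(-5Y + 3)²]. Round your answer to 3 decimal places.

E[-5Y + 3] = -5·14 + 3 = -67
var(-5Y + 3) = (-5)²·3.05 = 76.25
E[(-5Y + 3)²] = var((-5Y + 3)) + (E[(-5Y + 3)])² = 76.25 + (-67)² = 4565.25

4565.250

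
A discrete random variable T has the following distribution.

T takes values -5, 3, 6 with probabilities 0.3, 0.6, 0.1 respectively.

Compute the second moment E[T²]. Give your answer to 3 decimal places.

E[T²] = (-5)²(0.3) + (3)²(0.6) + (6)²(0.1) = 16.5

16.500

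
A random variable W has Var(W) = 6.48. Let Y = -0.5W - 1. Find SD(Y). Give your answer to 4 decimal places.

Var(-0.5W - 1) = (-0.5)²·6.48 = 1.62
SD(Y) = √1.62 ≈ 1.2728

1.2728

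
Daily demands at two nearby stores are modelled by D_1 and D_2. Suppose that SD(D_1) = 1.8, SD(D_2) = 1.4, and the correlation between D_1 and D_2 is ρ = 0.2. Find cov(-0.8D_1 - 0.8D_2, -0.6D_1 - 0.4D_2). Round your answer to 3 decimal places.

2.586

V(D_1) = (1.8)² = 3.24;  V(D_2) = (1.4)² = 1.96
cov(D_1,D_2) = ρ·SD(D_1)·SD(D_2) = 0.2·1.8·1.4 = 0.504
cov(-0.8D_1 - 0.8D_2, -0.6D_1 - 0.4D_2) = (-0.8)(-0.6)V(D_1) + (-0.8)(-0.4)V(D_2) + [(-0.8)(-0.4) + (-0.8)(-0.6)]cov(D_1,D_2)
= 0.48·3.24 + 0.32·1.96 + 0.8·0.504 = 2.5856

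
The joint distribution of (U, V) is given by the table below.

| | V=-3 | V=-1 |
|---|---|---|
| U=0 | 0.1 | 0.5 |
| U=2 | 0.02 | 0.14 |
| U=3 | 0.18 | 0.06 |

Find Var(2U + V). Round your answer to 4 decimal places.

5.5696

E[U] = 1.04,  E[V] = -1.6,  E[UV] = -2.2
Var(U) = 2.8 − (1.04)² = 1.7184;  Var(V) = 3.4 − (-1.6)² = 0.84
Cov(U,V) = -2.2 − (1.04)(-1.6) = -0.536
Var(2U + V) = (2)²·1.7184 + (1)²·0.84 + 2·(2)·(1)·-0.536 = 5.5696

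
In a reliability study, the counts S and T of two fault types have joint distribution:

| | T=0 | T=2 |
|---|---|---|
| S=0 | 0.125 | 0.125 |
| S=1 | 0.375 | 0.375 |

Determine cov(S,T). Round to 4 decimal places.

E[S] = 0.75,  E[T] = 1
E[ST] = 0.75
cov(S,T) = E[ST] − E[S]E[T] = 0.75 − (0.75)(1) = 0

0.0000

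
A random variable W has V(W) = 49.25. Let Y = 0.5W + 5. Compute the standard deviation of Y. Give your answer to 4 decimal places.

V(0.5W + 5) = (0.5)²·49.25 = 12.3125
sd(Y) = √12.3125 ≈ 3.5089

3.5089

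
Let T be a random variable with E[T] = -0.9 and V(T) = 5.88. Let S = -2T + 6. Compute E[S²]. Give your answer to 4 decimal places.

84.3600

E[-2T + 6] = -2·-0.9 + 6 = 7.8
V(-2T + 6) = (-2)²·5.88 = 23.52
E[S²] = V(S) + (E[S])² = 23.52 + (7.8)² = 84.36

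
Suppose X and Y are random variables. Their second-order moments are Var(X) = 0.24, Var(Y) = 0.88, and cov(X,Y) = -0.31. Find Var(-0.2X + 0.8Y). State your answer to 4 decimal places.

0.6720

Var(-0.2X + 0.8Y) = (-0.2)²·Var(X) + (0.8)²·Var(Y) + 2·(-0.2)·(0.8)·cov(X,Y)
= 0.04·0.24 + 0.64·0.88 + -0.32·-0.31 = 0.672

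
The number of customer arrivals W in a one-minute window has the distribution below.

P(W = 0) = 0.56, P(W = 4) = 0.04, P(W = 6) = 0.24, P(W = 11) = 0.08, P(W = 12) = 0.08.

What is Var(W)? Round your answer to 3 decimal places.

18.646

E[W] = (0)(0.56) + (4)(0.04) + (6)(0.24) + (11)(0.08) + (12)(0.08) = 3.44
E[W²] = (0)²(0.56) + (4)²(0.04) + (6)²(0.24) + (11)²(0.08) + (12)²(0.08) = 30.48
Var(W) = E[W²] − (E[W])² = 30.48 − (3.44)² = 18.6464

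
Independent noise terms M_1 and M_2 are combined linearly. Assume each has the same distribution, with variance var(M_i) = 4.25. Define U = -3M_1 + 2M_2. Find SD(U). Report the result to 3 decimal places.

7.433

By independence, var(U) = (-3)²var(M_1) + (2)²var(M_2)
= (-3)²·4.25 + (2)²·4.25 = 55.25
SD(U) = √55.25 ≈ 7.433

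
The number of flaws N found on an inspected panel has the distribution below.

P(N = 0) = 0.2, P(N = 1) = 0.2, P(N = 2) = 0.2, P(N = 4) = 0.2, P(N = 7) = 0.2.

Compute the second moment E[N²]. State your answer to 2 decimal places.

E[N²] = (0)²(0.2) + (1)²(0.2) + (2)²(0.2) + (4)²(0.2) + (7)²(0.2) = 14

14.00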